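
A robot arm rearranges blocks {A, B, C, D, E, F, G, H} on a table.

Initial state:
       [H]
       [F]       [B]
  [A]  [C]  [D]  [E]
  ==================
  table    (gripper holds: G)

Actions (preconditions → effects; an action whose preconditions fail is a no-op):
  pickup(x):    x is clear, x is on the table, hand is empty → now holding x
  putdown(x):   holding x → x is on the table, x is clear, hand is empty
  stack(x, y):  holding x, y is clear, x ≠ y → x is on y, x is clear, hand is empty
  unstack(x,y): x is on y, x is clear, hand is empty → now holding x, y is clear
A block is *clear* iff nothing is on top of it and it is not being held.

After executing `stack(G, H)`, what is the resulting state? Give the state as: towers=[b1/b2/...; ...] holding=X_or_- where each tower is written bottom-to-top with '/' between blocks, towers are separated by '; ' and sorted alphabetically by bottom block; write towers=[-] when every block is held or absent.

before: towers=[A; C/F/H; D; E/B] holding=G
pre[stack(G, H)]: holding(G) yes, clear(H) yes, G≠H yes
all met → apply stack(G, H)
after:  towers=[A; C/F/H/G; D; E/B] holding=-

towers=[A; C/F/H/G; D; E/B] holding=-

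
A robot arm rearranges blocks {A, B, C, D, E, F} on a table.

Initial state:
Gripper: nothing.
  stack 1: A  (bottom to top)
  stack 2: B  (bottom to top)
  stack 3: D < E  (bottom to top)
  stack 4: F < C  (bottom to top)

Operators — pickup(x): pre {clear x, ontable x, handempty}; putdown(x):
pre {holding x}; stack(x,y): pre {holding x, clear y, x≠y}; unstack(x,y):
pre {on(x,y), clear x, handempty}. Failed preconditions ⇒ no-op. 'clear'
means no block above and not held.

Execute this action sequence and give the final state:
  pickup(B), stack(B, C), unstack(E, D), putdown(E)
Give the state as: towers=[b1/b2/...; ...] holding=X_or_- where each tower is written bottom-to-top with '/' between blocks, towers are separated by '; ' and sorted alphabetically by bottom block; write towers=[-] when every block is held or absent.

towers=[A; D; E; F/C/B] holding=-

step 1 (pickup(B)): towers=[A; D/E; F/C] holding=B
step 2 (stack(B, C)): towers=[A; D/E; F/C/B] holding=-
step 3 (unstack(E, D)): towers=[A; D; F/C/B] holding=E
step 4 (putdown(E)): towers=[A; D; E; F/C/B] holding=-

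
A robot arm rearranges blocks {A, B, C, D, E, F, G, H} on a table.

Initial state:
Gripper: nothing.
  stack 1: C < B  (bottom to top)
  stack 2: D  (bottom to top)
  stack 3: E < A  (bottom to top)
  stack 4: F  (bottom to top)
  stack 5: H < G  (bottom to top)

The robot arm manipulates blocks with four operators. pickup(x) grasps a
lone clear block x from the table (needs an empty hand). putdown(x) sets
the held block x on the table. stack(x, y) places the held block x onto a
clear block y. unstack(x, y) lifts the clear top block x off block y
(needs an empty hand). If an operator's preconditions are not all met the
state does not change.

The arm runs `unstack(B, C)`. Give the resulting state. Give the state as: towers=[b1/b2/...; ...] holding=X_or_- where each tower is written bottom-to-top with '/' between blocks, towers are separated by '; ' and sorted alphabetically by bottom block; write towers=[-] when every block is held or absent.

towers=[C; D; E/A; F; H/G] holding=B

before: towers=[C/B; D; E/A; F; H/G] holding=-
pre[unstack(B, C)]: on(B,C) ok, clear(B) ok, handempty ok
all met → apply unstack(B, C)
after:  towers=[C; D; E/A; F; H/G] holding=B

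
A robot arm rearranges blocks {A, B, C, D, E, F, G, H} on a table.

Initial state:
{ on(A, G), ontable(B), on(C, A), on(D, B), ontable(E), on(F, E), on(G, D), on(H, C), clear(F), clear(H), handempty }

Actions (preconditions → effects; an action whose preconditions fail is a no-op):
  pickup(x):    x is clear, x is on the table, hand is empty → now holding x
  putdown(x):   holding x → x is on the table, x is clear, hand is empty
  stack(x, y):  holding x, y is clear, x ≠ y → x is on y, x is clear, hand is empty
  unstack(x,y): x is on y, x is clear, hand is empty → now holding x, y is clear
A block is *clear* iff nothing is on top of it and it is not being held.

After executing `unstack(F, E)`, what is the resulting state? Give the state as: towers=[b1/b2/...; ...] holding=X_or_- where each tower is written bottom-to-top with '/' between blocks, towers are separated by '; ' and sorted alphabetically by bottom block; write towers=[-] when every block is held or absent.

towers=[B/D/G/A/C/H; E] holding=F

before: towers=[B/D/G/A/C/H; E/F] holding=-
pre[unstack(F, E)]: on(F,E) yes, clear(F) yes, handempty yes
all met → apply unstack(F, E)
after:  towers=[B/D/G/A/C/H; E] holding=F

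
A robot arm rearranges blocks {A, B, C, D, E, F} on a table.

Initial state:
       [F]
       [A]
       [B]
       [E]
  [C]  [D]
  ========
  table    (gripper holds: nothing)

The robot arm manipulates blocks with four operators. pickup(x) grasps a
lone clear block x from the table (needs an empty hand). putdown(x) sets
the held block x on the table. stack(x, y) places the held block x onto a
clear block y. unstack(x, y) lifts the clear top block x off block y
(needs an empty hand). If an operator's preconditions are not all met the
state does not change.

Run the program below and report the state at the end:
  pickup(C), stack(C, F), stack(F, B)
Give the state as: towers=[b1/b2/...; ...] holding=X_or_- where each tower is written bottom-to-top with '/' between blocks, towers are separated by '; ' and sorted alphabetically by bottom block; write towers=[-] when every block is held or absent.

step 1 (pickup(C)): towers=[D/E/B/A/F] holding=C
step 2 (stack(C, F)): towers=[D/E/B/A/F/C] holding=-
step 3 (stack(F, B)) [no-op]: towers=[D/E/B/A/F/C] holding=-

towers=[D/E/B/A/F/C] holding=-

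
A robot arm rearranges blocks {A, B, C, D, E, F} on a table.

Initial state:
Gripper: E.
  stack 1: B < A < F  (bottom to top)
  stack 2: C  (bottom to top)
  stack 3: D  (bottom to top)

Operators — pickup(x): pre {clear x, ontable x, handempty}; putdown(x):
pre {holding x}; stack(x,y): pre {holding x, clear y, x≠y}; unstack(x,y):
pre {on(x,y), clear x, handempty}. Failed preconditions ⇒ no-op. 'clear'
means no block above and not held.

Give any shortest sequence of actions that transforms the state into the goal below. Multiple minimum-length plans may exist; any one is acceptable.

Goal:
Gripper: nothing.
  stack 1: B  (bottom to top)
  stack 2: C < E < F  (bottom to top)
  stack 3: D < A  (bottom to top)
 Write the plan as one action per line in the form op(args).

stack(E, C)
unstack(F, A)
stack(F, E)
unstack(A, B)
stack(A, D)

step 1 (stack(E, C)): towers=[B/A/F; C/E; D] holding=-
step 2 (unstack(F, A)): towers=[B/A; C/E; D] holding=F
step 3 (stack(F, E)): towers=[B/A; C/E/F; D] holding=-
step 4 (unstack(A, B)): towers=[B; C/E/F; D] holding=A
step 5 (stack(A, D)): towers=[B; C/E/F; D/A] holding=-
goal check: towers=[B; C/E/F; D/A] holding=- — reached (length 5, optimal by BFS)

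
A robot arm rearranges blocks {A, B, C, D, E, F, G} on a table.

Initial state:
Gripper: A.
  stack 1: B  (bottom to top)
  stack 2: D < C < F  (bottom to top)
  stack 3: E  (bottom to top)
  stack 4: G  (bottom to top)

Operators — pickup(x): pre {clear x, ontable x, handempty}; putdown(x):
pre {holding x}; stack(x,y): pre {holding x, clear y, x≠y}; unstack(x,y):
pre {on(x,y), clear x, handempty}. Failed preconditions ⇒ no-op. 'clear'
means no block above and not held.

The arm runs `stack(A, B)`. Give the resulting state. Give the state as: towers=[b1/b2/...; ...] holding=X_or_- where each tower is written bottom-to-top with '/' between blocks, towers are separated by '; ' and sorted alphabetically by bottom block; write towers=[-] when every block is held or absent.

towers=[B/A; D/C/F; E; G] holding=-

before: towers=[B; D/C/F; E; G] holding=A
pre[stack(A, B)]: holding(A) yes, clear(B) yes, A≠B yes
all met → apply stack(A, B)
after:  towers=[B/A; D/C/F; E; G] holding=-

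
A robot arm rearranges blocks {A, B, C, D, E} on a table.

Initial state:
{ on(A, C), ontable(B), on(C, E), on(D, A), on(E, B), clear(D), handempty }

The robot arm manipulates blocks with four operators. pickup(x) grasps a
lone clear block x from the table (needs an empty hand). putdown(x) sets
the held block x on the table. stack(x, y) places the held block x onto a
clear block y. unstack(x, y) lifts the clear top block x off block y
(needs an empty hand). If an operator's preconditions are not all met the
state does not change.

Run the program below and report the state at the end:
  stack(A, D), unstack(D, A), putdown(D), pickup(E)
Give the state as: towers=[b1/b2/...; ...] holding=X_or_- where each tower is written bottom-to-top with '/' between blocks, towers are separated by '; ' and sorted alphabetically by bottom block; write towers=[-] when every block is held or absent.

towers=[B/E/C/A; D] holding=-

step 1 (stack(A, D)) [no-op]: towers=[B/E/C/A/D] holding=-
step 2 (unstack(D, A)): towers=[B/E/C/A] holding=D
step 3 (putdown(D)): towers=[B/E/C/A; D] holding=-
step 4 (pickup(E)) [no-op]: towers=[B/E/C/A; D] holding=-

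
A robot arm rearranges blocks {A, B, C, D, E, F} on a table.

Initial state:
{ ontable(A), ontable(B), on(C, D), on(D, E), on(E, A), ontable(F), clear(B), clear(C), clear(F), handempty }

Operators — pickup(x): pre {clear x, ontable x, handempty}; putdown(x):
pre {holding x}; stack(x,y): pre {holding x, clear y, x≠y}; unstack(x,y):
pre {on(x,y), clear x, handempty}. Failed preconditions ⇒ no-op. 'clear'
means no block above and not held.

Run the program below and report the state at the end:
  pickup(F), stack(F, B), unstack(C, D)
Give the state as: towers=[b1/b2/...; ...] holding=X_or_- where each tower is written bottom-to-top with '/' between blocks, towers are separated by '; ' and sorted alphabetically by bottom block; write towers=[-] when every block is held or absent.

step 1 (pickup(F)): towers=[A/E/D/C; B] holding=F
step 2 (stack(F, B)): towers=[A/E/D/C; B/F] holding=-
step 3 (unstack(C, D)): towers=[A/E/D; B/F] holding=C

towers=[A/E/D; B/F] holding=C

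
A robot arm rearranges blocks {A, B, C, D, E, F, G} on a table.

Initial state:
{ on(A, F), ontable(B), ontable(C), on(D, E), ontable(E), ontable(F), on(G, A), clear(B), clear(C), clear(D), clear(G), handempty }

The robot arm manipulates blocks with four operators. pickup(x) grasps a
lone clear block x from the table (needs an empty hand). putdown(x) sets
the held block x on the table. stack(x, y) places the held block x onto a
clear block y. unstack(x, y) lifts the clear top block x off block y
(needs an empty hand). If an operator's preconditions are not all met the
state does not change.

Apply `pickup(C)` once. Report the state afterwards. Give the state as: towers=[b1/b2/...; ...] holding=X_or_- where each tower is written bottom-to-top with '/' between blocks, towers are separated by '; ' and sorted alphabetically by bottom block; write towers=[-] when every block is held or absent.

towers=[B; E/D; F/A/G] holding=C

before: towers=[B; C; E/D; F/A/G] holding=-
pre[pickup(C)]: clear(C) ✓, ontable(C) ✓, handempty ✓
all met → apply pickup(C)
after:  towers=[B; E/D; F/A/G] holding=C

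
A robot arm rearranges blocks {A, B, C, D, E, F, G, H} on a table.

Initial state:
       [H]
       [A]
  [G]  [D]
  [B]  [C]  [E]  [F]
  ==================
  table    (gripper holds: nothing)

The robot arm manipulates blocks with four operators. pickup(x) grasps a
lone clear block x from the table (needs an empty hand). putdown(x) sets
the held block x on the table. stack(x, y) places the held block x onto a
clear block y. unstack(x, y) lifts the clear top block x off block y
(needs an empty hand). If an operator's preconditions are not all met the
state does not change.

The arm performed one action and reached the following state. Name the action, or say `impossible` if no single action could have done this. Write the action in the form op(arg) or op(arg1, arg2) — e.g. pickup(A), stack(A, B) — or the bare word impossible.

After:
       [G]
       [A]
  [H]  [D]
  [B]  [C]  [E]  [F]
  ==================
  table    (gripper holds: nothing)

target: towers=[B/H; C/D/A/G; E; F] holding=-
     unstack(G, B) → towers=[B; C/D/A/H; E; F] holding=G
         pickup(E) → towers=[B/G; C/D/A/H; F] holding=E
     unstack(H, A) → towers=[B/G; C/D/A; E; F] holding=H
         pickup(F) → towers=[B/G; C/D/A/H; E] holding=F
none of the 4 applicable actions match → impossible

impossible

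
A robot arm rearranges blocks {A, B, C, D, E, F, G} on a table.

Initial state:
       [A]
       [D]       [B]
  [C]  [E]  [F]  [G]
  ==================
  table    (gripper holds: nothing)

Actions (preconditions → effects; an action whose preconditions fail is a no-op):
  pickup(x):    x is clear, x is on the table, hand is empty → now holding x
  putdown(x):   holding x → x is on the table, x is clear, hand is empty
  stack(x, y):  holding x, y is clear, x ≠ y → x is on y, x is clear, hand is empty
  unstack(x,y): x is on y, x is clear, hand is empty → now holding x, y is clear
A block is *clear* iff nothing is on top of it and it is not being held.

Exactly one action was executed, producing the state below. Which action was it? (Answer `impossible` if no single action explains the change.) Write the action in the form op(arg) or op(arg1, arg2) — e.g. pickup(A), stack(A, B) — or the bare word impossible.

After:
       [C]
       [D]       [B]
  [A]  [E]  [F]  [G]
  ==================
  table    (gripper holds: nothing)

impossible

target: towers=[A; E/D/C; F; G/B] holding=-
     unstack(B, G) → towers=[C; E/D/A; F; G] holding=B
         pickup(F) → towers=[C; E/D/A; G/B] holding=F
     unstack(A, D) → towers=[C; E/D; F; G/B] holding=A
         pickup(C) → towers=[E/D/A; F; G/B] holding=C
none of the 4 applicable actions match → impossible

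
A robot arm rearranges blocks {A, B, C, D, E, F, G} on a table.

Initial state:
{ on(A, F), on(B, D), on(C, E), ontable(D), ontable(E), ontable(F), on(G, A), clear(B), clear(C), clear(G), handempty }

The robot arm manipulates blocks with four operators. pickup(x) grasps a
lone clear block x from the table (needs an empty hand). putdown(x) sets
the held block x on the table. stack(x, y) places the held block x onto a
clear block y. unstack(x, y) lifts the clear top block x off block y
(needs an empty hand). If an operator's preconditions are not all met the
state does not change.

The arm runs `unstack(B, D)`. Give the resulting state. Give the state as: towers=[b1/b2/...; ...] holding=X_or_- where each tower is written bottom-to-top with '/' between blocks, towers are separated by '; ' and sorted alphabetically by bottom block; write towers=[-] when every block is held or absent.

towers=[D; E/C; F/A/G] holding=B

before: towers=[D/B; E/C; F/A/G] holding=-
pre[unstack(B, D)]: on(B,D) ✓, clear(B) ✓, handempty ✓
all met → apply unstack(B, D)
after:  towers=[D; E/C; F/A/G] holding=B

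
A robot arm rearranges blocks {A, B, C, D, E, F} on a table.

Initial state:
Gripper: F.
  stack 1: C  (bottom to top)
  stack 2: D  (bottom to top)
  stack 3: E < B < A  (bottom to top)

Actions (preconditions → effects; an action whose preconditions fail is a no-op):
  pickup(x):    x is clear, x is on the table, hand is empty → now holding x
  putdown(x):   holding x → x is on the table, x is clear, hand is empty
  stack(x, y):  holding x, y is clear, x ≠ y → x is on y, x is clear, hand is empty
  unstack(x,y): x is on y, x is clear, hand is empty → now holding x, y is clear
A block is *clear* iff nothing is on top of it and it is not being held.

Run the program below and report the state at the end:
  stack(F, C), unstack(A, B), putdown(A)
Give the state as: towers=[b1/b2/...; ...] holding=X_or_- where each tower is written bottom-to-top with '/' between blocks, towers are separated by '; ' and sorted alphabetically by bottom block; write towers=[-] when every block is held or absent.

step 1 (stack(F, C)): towers=[C/F; D; E/B/A] holding=-
step 2 (unstack(A, B)): towers=[C/F; D; E/B] holding=A
step 3 (putdown(A)): towers=[A; C/F; D; E/B] holding=-

towers=[A; C/F; D; E/B] holding=-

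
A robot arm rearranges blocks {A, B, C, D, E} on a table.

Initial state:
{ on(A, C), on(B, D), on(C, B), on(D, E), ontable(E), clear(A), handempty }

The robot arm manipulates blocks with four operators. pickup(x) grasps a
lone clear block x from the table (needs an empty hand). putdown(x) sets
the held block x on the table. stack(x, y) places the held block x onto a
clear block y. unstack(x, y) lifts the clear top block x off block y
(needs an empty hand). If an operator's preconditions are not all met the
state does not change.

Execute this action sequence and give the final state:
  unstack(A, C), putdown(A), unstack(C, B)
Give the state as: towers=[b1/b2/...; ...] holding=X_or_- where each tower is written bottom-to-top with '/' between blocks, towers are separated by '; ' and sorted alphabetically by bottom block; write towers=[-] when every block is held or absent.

step 1 (unstack(A, C)): towers=[E/D/B/C] holding=A
step 2 (putdown(A)): towers=[A; E/D/B/C] holding=-
step 3 (unstack(C, B)): towers=[A; E/D/B] holding=C

towers=[A; E/D/B] holding=C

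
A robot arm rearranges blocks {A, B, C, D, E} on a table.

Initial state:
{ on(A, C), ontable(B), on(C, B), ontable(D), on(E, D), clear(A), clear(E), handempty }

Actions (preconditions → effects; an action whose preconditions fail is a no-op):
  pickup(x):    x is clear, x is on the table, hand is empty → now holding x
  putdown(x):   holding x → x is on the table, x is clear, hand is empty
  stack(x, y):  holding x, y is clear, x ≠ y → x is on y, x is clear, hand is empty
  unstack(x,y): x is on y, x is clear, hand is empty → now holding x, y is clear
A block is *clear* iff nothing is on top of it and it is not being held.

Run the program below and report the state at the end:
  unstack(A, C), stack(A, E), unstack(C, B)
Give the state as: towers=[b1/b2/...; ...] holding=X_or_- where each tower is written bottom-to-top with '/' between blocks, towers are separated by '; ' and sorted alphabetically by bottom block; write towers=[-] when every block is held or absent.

step 1 (unstack(A, C)): towers=[B/C; D/E] holding=A
step 2 (stack(A, E)): towers=[B/C; D/E/A] holding=-
step 3 (unstack(C, B)): towers=[B; D/E/A] holding=C

towers=[B; D/E/A] holding=C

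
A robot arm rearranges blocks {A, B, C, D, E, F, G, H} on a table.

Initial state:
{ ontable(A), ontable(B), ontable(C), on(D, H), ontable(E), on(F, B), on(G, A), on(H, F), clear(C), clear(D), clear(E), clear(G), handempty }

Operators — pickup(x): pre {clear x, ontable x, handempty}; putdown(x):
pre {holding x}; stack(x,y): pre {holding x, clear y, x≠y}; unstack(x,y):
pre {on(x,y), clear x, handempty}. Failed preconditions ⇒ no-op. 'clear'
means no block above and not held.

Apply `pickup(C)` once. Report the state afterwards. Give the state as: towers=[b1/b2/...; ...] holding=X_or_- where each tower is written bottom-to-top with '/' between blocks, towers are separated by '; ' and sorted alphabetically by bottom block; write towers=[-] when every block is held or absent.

towers=[A/G; B/F/H/D; E] holding=C

before: towers=[A/G; B/F/H/D; C; E] holding=-
pre[pickup(C)]: clear(C) yes, ontable(C) yes, handempty yes
all met → apply pickup(C)
after:  towers=[A/G; B/F/H/D; E] holding=C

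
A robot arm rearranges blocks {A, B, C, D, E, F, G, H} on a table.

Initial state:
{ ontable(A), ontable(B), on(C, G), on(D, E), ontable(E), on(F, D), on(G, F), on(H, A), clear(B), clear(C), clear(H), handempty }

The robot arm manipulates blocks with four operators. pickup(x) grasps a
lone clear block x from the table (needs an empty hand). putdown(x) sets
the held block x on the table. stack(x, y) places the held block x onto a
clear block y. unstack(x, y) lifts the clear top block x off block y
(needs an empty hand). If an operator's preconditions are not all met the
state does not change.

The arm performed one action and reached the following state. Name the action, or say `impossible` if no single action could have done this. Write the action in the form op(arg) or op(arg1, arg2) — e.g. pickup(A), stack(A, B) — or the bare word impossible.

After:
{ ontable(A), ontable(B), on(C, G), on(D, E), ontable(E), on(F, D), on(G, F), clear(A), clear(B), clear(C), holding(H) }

unstack(H, A)

target: towers=[A; B; E/D/F/G/C] holding=H
     unstack(H, A) → towers=[A; B; E/D/F/G/C] holding=H  ← match
         pickup(B) → towers=[A/H; E/D/F/G/C] holding=B
     unstack(C, G) → towers=[A/H; B; E/D/F/G] holding=C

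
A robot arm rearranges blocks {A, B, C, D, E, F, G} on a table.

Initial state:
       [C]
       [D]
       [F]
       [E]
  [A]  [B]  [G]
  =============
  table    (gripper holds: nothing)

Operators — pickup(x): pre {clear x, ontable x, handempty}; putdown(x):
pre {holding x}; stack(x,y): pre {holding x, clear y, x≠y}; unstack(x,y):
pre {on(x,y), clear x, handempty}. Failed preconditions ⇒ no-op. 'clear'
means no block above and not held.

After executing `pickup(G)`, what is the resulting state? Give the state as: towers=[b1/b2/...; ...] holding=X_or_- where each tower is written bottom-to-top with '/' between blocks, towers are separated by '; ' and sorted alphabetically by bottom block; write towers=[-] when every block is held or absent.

towers=[A; B/E/F/D/C] holding=G

before: towers=[A; B/E/F/D/C; G] holding=-
pre[pickup(G)]: clear(G) ✓, ontable(G) ✓, handempty ✓
all met → apply pickup(G)
after:  towers=[A; B/E/F/D/C] holding=G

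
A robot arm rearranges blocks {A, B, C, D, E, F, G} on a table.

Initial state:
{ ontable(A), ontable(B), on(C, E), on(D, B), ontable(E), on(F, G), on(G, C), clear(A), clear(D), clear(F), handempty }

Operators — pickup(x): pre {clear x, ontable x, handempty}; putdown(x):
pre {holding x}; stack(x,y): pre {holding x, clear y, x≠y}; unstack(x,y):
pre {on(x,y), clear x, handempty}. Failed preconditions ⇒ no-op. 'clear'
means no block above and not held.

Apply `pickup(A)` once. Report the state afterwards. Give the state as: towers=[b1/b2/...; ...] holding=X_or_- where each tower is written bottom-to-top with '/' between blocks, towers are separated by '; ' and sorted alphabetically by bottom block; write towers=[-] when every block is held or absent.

before: towers=[A; B/D; E/C/G/F] holding=-
pre[pickup(A)]: clear(A) yes, ontable(A) yes, handempty yes
all met → apply pickup(A)
after:  towers=[B/D; E/C/G/F] holding=A

towers=[B/D; E/C/G/F] holding=A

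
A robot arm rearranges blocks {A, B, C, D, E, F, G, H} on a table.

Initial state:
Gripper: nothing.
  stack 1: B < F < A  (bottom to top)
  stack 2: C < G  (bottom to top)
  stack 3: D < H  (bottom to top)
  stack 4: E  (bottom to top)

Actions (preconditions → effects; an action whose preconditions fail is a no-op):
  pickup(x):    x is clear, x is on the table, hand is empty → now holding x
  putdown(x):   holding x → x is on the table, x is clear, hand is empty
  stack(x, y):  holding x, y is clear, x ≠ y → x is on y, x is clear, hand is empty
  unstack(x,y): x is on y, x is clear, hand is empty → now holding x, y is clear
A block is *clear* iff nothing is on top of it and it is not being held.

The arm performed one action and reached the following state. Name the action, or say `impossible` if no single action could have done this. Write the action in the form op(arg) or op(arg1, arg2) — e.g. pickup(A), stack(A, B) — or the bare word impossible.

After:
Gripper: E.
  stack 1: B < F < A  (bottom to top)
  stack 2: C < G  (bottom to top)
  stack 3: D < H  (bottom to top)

pickup(E)

target: towers=[B/F/A; C/G; D/H] holding=E
     unstack(G, C) → towers=[B/F/A; C; D/H; E] holding=G
     unstack(A, F) → towers=[B/F; C/G; D/H; E] holding=A
         pickup(E) → towers=[B/F/A; C/G; D/H] holding=E  ← match
     unstack(H, D) → towers=[B/F/A; C/G; D; E] holding=H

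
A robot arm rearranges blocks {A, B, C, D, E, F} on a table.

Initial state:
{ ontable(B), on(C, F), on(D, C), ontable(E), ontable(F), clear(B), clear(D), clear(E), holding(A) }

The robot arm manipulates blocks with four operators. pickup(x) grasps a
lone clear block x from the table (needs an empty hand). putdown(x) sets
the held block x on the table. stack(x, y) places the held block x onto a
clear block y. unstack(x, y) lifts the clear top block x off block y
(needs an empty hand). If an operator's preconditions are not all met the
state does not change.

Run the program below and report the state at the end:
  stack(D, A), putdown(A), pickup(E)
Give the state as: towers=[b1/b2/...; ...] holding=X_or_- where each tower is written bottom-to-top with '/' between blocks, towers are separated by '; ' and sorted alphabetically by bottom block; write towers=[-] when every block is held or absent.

step 1 (stack(D, A)) [no-op]: towers=[B; E; F/C/D] holding=A
step 2 (putdown(A)): towers=[A; B; E; F/C/D] holding=-
step 3 (pickup(E)): towers=[A; B; F/C/D] holding=E

towers=[A; B; F/C/D] holding=E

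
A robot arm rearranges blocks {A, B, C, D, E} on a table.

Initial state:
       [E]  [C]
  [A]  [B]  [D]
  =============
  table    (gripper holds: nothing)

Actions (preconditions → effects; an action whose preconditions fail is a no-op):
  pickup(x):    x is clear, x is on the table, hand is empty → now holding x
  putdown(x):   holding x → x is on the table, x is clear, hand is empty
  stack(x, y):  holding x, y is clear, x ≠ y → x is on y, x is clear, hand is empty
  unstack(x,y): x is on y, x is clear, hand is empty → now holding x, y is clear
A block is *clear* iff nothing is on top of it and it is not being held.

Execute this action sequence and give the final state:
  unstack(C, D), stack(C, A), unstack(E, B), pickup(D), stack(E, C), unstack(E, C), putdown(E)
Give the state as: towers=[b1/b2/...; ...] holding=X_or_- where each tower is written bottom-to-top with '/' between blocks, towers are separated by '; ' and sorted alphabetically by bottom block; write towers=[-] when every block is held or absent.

step 1 (unstack(C, D)): towers=[A; B/E; D] holding=C
step 2 (stack(C, A)): towers=[A/C; B/E; D] holding=-
step 3 (unstack(E, B)): towers=[A/C; B; D] holding=E
step 4 (pickup(D)) [no-op]: towers=[A/C; B; D] holding=E
step 5 (stack(E, C)): towers=[A/C/E; B; D] holding=-
step 6 (unstack(E, C)): towers=[A/C; B; D] holding=E
step 7 (putdown(E)): towers=[A/C; B; D; E] holding=-

towers=[A/C; B; D; E] holding=-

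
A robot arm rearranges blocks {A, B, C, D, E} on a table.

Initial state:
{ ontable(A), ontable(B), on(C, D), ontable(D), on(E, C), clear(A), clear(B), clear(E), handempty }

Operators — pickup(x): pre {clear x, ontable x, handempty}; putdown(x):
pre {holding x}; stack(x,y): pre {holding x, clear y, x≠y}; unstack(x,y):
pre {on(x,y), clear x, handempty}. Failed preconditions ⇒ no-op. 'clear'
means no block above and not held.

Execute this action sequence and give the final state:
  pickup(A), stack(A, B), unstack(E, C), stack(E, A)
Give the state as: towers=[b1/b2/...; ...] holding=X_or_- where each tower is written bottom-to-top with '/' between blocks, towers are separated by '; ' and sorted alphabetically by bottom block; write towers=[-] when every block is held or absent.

step 1 (pickup(A)): towers=[B; D/C/E] holding=A
step 2 (stack(A, B)): towers=[B/A; D/C/E] holding=-
step 3 (unstack(E, C)): towers=[B/A; D/C] holding=E
step 4 (stack(E, A)): towers=[B/A/E; D/C] holding=-

towers=[B/A/E; D/C] holding=-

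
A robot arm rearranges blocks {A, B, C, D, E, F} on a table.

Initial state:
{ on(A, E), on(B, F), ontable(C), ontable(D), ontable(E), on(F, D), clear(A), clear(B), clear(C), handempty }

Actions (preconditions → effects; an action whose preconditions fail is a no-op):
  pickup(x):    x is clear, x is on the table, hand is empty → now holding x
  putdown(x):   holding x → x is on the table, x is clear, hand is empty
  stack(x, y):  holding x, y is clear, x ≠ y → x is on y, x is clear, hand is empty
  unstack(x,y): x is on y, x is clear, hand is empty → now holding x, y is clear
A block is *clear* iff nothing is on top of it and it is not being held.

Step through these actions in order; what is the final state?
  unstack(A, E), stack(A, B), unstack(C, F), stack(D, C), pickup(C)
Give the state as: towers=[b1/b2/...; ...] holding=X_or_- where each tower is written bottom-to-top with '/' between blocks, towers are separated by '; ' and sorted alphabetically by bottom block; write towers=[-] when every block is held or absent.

towers=[D/F/B/A; E] holding=C

step 1 (unstack(A, E)): towers=[C; D/F/B; E] holding=A
step 2 (stack(A, B)): towers=[C; D/F/B/A; E] holding=-
step 3 (unstack(C, F)) [no-op]: towers=[C; D/F/B/A; E] holding=-
step 4 (stack(D, C)) [no-op]: towers=[C; D/F/B/A; E] holding=-
step 5 (pickup(C)): towers=[D/F/B/A; E] holding=C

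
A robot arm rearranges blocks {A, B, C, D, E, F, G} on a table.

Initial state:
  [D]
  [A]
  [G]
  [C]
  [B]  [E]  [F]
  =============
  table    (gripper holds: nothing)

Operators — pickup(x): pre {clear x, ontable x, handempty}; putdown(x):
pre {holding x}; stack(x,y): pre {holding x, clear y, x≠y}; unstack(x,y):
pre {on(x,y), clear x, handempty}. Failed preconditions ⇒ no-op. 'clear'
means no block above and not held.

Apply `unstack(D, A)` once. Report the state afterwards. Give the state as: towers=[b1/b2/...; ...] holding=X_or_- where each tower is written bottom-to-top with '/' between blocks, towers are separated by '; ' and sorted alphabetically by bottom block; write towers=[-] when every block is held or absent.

towers=[B/C/G/A; E; F] holding=D

before: towers=[B/C/G/A/D; E; F] holding=-
pre[unstack(D, A)]: on(D,A) yes, clear(D) yes, handempty yes
all met → apply unstack(D, A)
after:  towers=[B/C/G/A; E; F] holding=D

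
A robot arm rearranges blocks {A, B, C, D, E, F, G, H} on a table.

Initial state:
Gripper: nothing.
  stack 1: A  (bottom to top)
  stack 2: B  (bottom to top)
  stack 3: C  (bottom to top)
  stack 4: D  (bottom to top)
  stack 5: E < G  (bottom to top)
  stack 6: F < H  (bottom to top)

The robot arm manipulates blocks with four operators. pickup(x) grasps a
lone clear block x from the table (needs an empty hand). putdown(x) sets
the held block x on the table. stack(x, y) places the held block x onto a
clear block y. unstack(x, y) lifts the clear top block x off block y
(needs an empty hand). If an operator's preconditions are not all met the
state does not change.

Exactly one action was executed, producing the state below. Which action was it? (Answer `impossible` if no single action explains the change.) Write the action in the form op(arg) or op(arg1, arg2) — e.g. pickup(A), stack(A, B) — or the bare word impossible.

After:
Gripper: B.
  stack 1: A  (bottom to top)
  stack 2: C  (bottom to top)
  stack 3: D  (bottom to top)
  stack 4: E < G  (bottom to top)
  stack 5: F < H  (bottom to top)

pickup(B)

target: towers=[A; C; D; E/G; F/H] holding=B
     unstack(G, E) → towers=[A; B; C; D; E; F/H] holding=G
         pickup(A) → towers=[B; C; D; E/G; F/H] holding=A
     unstack(H, F) → towers=[A; B; C; D; E/G; F] holding=H
         pickup(B) → towers=[A; C; D; E/G; F/H] holding=B  ← match
         pickup(D) → towers=[A; B; C; E/G; F/H] holding=D
         pickup(C) → towers=[A; B; D; E/G; F/H] holding=C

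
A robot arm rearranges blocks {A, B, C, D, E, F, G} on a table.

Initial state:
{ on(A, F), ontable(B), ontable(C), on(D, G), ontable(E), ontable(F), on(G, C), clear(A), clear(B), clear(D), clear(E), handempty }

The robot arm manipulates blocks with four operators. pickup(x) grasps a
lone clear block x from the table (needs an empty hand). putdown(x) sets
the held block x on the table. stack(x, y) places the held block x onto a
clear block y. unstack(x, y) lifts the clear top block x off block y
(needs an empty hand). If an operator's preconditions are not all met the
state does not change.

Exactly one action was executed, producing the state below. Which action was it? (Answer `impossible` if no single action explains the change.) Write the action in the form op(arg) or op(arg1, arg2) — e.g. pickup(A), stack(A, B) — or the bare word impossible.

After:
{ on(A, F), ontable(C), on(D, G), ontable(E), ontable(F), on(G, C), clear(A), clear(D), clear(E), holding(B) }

target: towers=[C/G/D; E; F/A] holding=B
         pickup(B) → towers=[C/G/D; E; F/A] holding=B  ← match
     unstack(D, G) → towers=[B; C/G; E; F/A] holding=D
     unstack(A, F) → towers=[B; C/G/D; E; F] holding=A
         pickup(E) → towers=[B; C/G/D; F/A] holding=E

pickup(B)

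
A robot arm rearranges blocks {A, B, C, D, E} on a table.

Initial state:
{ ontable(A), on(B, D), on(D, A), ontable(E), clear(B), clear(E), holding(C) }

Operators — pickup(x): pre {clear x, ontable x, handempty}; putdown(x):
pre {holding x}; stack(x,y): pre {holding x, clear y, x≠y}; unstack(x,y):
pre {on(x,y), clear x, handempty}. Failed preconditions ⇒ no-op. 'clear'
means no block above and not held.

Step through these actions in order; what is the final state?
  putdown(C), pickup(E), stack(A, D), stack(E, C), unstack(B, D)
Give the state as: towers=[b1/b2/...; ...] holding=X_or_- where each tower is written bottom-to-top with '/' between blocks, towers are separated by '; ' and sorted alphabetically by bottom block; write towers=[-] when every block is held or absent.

towers=[A/D; C/E] holding=B

step 1 (putdown(C)): towers=[A/D/B; C; E] holding=-
step 2 (pickup(E)): towers=[A/D/B; C] holding=E
step 3 (stack(A, D)) [no-op]: towers=[A/D/B; C] holding=E
step 4 (stack(E, C)): towers=[A/D/B; C/E] holding=-
step 5 (unstack(B, D)): towers=[A/D; C/E] holding=B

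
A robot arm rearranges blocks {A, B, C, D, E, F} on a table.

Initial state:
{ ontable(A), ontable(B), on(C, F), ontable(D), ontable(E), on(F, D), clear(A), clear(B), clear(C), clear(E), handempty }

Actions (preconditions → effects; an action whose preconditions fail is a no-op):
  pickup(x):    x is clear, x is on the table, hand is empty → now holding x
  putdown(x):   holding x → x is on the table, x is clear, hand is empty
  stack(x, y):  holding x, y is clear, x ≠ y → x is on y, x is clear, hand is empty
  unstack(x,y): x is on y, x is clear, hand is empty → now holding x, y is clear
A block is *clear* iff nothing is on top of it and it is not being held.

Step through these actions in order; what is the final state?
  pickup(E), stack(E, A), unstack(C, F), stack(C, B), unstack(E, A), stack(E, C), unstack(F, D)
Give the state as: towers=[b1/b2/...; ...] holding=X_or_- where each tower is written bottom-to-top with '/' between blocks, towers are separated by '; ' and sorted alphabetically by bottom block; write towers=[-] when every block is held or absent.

towers=[A; B/C/E; D] holding=F

step 1 (pickup(E)): towers=[A; B; D/F/C] holding=E
step 2 (stack(E, A)): towers=[A/E; B; D/F/C] holding=-
step 3 (unstack(C, F)): towers=[A/E; B; D/F] holding=C
step 4 (stack(C, B)): towers=[A/E; B/C; D/F] holding=-
step 5 (unstack(E, A)): towers=[A; B/C; D/F] holding=E
step 6 (stack(E, C)): towers=[A; B/C/E; D/F] holding=-
step 7 (unstack(F, D)): towers=[A; B/C/E; D] holding=F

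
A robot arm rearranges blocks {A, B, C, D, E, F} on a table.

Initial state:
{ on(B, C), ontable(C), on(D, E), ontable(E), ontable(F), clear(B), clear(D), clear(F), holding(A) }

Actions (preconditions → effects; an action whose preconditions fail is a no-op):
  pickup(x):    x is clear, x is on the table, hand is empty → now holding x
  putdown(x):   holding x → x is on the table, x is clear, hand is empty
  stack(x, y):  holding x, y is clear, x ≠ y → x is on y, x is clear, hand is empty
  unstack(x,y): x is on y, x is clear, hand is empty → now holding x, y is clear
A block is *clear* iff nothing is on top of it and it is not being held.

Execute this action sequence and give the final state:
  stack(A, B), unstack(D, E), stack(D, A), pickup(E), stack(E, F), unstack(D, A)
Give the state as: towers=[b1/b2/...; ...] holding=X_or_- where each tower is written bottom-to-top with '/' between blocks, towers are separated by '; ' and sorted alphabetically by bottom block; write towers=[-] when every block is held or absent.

step 1 (stack(A, B)): towers=[C/B/A; E/D; F] holding=-
step 2 (unstack(D, E)): towers=[C/B/A; E; F] holding=D
step 3 (stack(D, A)): towers=[C/B/A/D; E; F] holding=-
step 4 (pickup(E)): towers=[C/B/A/D; F] holding=E
step 5 (stack(E, F)): towers=[C/B/A/D; F/E] holding=-
step 6 (unstack(D, A)): towers=[C/B/A; F/E] holding=D

towers=[C/B/A; F/E] holding=D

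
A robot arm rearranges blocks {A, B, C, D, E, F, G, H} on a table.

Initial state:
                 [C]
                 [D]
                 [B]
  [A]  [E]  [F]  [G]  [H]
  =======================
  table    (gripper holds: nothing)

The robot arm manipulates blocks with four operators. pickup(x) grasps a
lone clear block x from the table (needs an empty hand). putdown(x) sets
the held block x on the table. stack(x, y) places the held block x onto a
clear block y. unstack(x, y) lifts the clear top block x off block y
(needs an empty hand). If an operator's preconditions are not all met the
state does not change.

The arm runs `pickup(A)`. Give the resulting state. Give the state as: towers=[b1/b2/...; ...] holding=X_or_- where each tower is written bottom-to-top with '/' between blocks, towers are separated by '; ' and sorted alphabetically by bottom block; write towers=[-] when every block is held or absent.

towers=[E; F; G/B/D/C; H] holding=A

before: towers=[A; E; F; G/B/D/C; H] holding=-
pre[pickup(A)]: clear(A) ✓, ontable(A) ✓, handempty ✓
all met → apply pickup(A)
after:  towers=[E; F; G/B/D/C; H] holding=A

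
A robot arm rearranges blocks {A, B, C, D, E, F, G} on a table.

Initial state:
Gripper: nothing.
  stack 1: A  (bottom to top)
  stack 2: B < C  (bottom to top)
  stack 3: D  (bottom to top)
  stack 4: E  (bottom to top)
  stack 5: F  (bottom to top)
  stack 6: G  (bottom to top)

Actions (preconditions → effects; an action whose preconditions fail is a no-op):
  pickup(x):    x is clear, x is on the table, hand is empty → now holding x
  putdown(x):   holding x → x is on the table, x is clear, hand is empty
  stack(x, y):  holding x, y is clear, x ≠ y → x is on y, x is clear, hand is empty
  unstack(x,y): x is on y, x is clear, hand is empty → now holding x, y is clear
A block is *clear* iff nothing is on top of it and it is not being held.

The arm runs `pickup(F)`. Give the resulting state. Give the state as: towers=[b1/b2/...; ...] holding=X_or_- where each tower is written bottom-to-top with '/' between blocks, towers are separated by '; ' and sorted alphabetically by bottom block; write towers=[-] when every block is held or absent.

towers=[A; B/C; D; E; G] holding=F

before: towers=[A; B/C; D; E; F; G] holding=-
pre[pickup(F)]: clear(F) ✓, ontable(F) ✓, handempty ✓
all met → apply pickup(F)
after:  towers=[A; B/C; D; E; G] holding=F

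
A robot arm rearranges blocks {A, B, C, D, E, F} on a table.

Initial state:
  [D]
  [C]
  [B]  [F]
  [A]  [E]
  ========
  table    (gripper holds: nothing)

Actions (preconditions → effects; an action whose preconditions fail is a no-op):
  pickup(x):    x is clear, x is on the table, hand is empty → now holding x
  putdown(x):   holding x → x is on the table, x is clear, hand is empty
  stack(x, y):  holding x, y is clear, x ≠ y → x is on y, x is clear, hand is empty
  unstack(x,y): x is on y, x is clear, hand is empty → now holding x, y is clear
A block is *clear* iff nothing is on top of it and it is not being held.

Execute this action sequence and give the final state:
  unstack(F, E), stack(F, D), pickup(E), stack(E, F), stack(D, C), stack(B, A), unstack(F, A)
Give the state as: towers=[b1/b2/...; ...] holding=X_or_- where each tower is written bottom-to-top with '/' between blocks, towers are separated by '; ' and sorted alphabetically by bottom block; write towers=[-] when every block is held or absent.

towers=[A/B/C/D/F/E] holding=-

step 1 (unstack(F, E)): towers=[A/B/C/D; E] holding=F
step 2 (stack(F, D)): towers=[A/B/C/D/F; E] holding=-
step 3 (pickup(E)): towers=[A/B/C/D/F] holding=E
step 4 (stack(E, F)): towers=[A/B/C/D/F/E] holding=-
step 5 (stack(D, C)) [no-op]: towers=[A/B/C/D/F/E] holding=-
step 6 (stack(B, A)) [no-op]: towers=[A/B/C/D/F/E] holding=-
step 7 (unstack(F, A)) [no-op]: towers=[A/B/C/D/F/E] holding=-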